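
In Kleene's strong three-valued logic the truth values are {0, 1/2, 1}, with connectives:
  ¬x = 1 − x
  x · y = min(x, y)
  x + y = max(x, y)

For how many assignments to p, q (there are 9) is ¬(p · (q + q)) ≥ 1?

p = 0, q = 0 ↦ 1  ≥
p = 0, q = 1/2 ↦ 1  ≥
p = 0, q = 1 ↦ 1  ≥
p = 1/2, q = 0 ↦ 1  ≥
p = 1/2, q = 1/2 ↦ 1/2  <
p = 1/2, q = 1 ↦ 1/2  <
p = 1, q = 0 ↦ 1  ≥
p = 1, q = 1/2 ↦ 1/2  <
p = 1, q = 1 ↦ 0  <
So 5 of the 9 assignments meet the threshold.

5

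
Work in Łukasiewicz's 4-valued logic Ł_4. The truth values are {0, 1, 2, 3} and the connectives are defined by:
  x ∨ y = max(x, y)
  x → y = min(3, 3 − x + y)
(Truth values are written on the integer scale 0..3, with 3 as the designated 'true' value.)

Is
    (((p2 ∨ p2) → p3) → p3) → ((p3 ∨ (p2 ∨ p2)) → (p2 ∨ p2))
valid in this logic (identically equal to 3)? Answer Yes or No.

No

Counterexample: take p2 = 0, p3 = 2.
p2 ∨ p2 = 0 ∨ 0 = 0
(p2 ∨ p2) → p3 = 0 → 2 = 3
((p2 ∨ p2) → p3) → p3 = 3 → 2 = 2
p2 ∨ p2 = 0 ∨ 0 = 0
p3 ∨ (p2 ∨ p2) = 2 ∨ 0 = 2
p2 ∨ p2 = 0 ∨ 0 = 0
(p3 ∨ (p2 ∨ p2)) → (p2 ∨ p2) = 2 → 0 = 1
(((p2 ∨ p2) → p3) → p3) → ((p3 ∨ (p2 ∨ p2)) → (p2 ∨ p2)) = 2 → 1 = 2
This gives 2 ≠ 3.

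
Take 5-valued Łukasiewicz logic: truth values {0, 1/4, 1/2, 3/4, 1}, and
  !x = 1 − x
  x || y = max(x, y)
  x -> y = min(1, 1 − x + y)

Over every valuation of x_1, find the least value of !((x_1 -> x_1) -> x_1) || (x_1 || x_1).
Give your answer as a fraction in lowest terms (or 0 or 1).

1/2

Take x_1 = 1/2:
x_1 -> x_1 = 1/2 -> 1/2 = 1
(x_1 -> x_1) -> x_1 = 1 -> 1/2 = 1/2
!((x_1 -> x_1) -> x_1) = !1/2 = 1/2
x_1 || x_1 = 1/2 || 1/2 = 1/2
!((x_1 -> x_1) -> x_1) || (x_1 || x_1) = 1/2 || 1/2 = 1/2
No assignment yields a value below 1/2, so this is the minimum.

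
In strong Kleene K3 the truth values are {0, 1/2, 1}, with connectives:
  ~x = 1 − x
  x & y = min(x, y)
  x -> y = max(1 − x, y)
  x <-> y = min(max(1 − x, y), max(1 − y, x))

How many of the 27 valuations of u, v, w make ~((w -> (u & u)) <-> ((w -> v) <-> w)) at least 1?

11

value 1: 11 assignments (counts)
value 1/2: 14 assignments
value 0: 2 assignments
So 11 of the 27 assignments meet the threshold.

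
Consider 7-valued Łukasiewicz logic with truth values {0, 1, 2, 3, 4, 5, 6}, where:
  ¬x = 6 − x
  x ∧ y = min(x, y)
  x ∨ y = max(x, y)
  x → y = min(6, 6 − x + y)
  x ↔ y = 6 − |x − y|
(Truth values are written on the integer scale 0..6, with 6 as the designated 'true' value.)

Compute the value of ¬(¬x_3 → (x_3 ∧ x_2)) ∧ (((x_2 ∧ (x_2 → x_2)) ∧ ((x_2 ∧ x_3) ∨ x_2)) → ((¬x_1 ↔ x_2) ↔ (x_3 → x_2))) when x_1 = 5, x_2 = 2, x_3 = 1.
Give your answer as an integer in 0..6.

4

¬x_3 = ¬1 = 5
x_3 ∧ x_2 = 1 ∧ 2 = 1
¬x_3 → (x_3 ∧ x_2) = 5 → 1 = 2
¬(¬x_3 → (x_3 ∧ x_2)) = ¬2 = 4
x_2 → x_2 = 2 → 2 = 6
x_2 ∧ (x_2 → x_2) = 2 ∧ 6 = 2
x_2 ∧ x_3 = 2 ∧ 1 = 1
(x_2 ∧ x_3) ∨ x_2 = 1 ∨ 2 = 2
(x_2 ∧ (x_2 → x_2)) ∧ ((x_2 ∧ x_3) ∨ x_2) = 2 ∧ 2 = 2
¬x_1 = ¬5 = 1
¬x_1 ↔ x_2 = 1 ↔ 2 = 5
x_3 → x_2 = 1 → 2 = 6
(¬x_1 ↔ x_2) ↔ (x_3 → x_2) = 5 ↔ 6 = 5
((x_2 ∧ (x_2 → x_2)) ∧ ((x_2 ∧ x_3) ∨ x_2)) → ((¬x_1 ↔ x_2) ↔ (x_3 → x_2)) = 2 → 5 = 6
¬(¬x_3 → (x_3 ∧ x_2)) ∧ (((x_2 ∧ (x_2 → x_2)) ∧ ((x_2 ∧ x_3) ∨ x_2)) → ((¬x_1 ↔ x_2) ↔ (x_3 → x_2))) = 4 ∧ 6 = 4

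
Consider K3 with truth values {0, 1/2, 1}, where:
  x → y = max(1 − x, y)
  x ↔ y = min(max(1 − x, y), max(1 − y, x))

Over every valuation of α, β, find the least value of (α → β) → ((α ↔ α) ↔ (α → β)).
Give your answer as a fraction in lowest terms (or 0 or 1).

1/2

Take α = 1/2, β = 0:
α → β = 1/2 → 0 = 1/2
α ↔ α = 1/2 ↔ 1/2 = 1/2
α → β = 1/2 → 0 = 1/2
(α ↔ α) ↔ (α → β) = 1/2 ↔ 1/2 = 1/2
(α → β) → ((α ↔ α) ↔ (α → β)) = 1/2 → 1/2 = 1/2
No assignment yields a value below 1/2, so this is the minimum.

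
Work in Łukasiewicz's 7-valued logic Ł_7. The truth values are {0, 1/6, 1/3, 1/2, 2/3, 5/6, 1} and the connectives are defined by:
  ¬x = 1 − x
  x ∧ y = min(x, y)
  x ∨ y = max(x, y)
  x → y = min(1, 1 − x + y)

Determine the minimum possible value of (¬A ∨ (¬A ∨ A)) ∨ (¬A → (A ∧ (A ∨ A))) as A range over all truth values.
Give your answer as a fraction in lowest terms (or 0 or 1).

2/3

Take A = 1/3:
¬A = ¬1/3 = 2/3
¬A = ¬1/3 = 2/3
¬A ∨ A = 2/3 ∨ 1/3 = 2/3
¬A ∨ (¬A ∨ A) = 2/3 ∨ 2/3 = 2/3
¬A = ¬1/3 = 2/3
A ∨ A = 1/3 ∨ 1/3 = 1/3
A ∧ (A ∨ A) = 1/3 ∧ 1/3 = 1/3
¬A → (A ∧ (A ∨ A)) = 2/3 → 1/3 = 2/3
(¬A ∨ (¬A ∨ A)) ∨ (¬A → (A ∧ (A ∨ A))) = 2/3 ∨ 2/3 = 2/3
No assignment yields a value below 2/3, so this is the minimum.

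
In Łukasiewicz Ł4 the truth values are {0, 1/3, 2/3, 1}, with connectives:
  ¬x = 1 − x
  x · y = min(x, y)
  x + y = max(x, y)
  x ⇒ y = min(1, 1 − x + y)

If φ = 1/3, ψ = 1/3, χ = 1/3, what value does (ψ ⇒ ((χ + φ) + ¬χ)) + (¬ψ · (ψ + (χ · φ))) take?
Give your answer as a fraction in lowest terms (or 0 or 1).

χ + φ = 1/3 + 1/3 = 1/3
¬χ = ¬1/3 = 2/3
(χ + φ) + ¬χ = 1/3 + 2/3 = 2/3
ψ ⇒ ((χ + φ) + ¬χ) = 1/3 ⇒ 2/3 = 1
¬ψ = ¬1/3 = 2/3
χ · φ = 1/3 · 1/3 = 1/3
ψ + (χ · φ) = 1/3 + 1/3 = 1/3
¬ψ · (ψ + (χ · φ)) = 2/3 · 1/3 = 1/3
(ψ ⇒ ((χ + φ) + ¬χ)) + (¬ψ · (ψ + (χ · φ))) = 1 + 1/3 = 1

1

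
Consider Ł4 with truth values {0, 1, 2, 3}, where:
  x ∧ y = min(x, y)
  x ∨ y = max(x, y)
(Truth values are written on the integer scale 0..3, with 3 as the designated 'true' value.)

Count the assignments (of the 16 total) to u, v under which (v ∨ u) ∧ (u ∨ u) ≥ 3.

u = 0, v = 0 ↦ 0  <
u = 0, v = 1 ↦ 0  <
u = 0, v = 2 ↦ 0  <
u = 0, v = 3 ↦ 0  <
u = 1, v = 0 ↦ 1  <
u = 1, v = 1 ↦ 1  <
u = 1, v = 2 ↦ 1  <
u = 1, v = 3 ↦ 1  <
u = 2, v = 0 ↦ 2  <
u = 2, v = 1 ↦ 2  <
u = 2, v = 2 ↦ 2  <
u = 2, v = 3 ↦ 2  <
u = 3, v = 0 ↦ 3  ≥
u = 3, v = 1 ↦ 3  ≥
u = 3, v = 2 ↦ 3  ≥
u = 3, v = 3 ↦ 3  ≥
So 4 of the 16 assignments meet the threshold.

4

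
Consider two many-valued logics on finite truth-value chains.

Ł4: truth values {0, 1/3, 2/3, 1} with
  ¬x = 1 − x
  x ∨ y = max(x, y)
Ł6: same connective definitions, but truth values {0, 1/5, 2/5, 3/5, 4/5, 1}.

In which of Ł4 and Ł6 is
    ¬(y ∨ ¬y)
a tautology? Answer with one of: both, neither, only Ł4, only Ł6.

neither

In Ł4: at y = 0 the value is 0 — not a tautology.
In Ł6: at y = 0 the value is 0 — not a tautology.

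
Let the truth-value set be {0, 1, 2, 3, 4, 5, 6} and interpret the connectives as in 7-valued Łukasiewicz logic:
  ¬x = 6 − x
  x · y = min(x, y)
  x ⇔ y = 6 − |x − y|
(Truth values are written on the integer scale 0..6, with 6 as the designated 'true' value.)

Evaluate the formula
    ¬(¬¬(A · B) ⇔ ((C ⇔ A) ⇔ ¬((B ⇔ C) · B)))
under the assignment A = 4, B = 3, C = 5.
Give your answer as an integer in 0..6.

A · B = 4 · 3 = 3
¬(A · B) = ¬3 = 3
¬¬(A · B) = ¬3 = 3
C ⇔ A = 5 ⇔ 4 = 5
B ⇔ C = 3 ⇔ 5 = 4
(B ⇔ C) · B = 4 · 3 = 3
¬((B ⇔ C) · B) = ¬3 = 3
(C ⇔ A) ⇔ ¬((B ⇔ C) · B) = 5 ⇔ 3 = 4
¬¬(A · B) ⇔ ((C ⇔ A) ⇔ ¬((B ⇔ C) · B)) = 3 ⇔ 4 = 5
¬(¬¬(A · B) ⇔ ((C ⇔ A) ⇔ ¬((B ⇔ C) · B))) = ¬5 = 1

1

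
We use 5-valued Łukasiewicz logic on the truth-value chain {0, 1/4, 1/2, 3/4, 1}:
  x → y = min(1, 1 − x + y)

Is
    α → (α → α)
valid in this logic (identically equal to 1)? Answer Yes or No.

α = 0 ↦ 1
α = 1/4 ↦ 1
α = 1/2 ↦ 1
α = 3/4 ↦ 1
α = 1 ↦ 1
Every assignment gives a value ≥ 1.

Yes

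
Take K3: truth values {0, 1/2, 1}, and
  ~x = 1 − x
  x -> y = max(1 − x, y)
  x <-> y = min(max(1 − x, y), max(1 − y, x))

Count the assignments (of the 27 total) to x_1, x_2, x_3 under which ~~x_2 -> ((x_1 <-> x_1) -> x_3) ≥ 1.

15

value 1: 15 assignments (counts)
value 1/2: 10 assignments
value 0: 2 assignments
So 15 of the 27 assignments meet the threshold.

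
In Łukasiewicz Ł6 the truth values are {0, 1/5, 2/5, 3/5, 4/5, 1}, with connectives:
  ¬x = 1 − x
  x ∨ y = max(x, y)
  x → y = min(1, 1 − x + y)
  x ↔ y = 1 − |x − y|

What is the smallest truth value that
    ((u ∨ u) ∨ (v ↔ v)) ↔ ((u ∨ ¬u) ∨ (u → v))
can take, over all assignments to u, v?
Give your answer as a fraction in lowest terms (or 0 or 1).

Take u = 2/5, v = 0:
u ∨ u = 2/5 ∨ 2/5 = 2/5
v ↔ v = 0 ↔ 0 = 1
(u ∨ u) ∨ (v ↔ v) = 2/5 ∨ 1 = 1
¬u = ¬2/5 = 3/5
u ∨ ¬u = 2/5 ∨ 3/5 = 3/5
u → v = 2/5 → 0 = 3/5
(u ∨ ¬u) ∨ (u → v) = 3/5 ∨ 3/5 = 3/5
((u ∨ u) ∨ (v ↔ v)) ↔ ((u ∨ ¬u) ∨ (u → v)) = 1 ↔ 3/5 = 3/5
No assignment yields a value below 3/5, so this is the minimum.

3/5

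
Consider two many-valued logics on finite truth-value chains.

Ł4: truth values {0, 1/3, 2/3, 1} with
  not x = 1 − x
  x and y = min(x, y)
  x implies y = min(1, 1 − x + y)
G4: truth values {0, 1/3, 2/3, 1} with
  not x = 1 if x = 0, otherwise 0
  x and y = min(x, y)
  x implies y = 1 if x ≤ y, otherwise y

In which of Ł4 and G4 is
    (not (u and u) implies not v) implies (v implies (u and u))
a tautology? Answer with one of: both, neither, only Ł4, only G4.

In Ł4: every assignment gives 1 — tautology.
In G4: at u = 1/3, v = 2/3 the value is 1/3 — not a tautology.

only Ł4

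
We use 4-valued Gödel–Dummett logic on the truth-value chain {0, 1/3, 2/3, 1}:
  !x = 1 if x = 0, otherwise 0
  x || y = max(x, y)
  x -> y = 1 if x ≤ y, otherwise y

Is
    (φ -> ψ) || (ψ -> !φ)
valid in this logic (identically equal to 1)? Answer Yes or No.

Counterexample: take φ = 2/3, ψ = 1/3.
φ -> ψ = 2/3 -> 1/3 = 1/3
!φ = !2/3 = 0
ψ -> !φ = 1/3 -> 0 = 0
(φ -> ψ) || (ψ -> !φ) = 1/3 || 0 = 1/3
This gives 1/3 ≠ 1.

No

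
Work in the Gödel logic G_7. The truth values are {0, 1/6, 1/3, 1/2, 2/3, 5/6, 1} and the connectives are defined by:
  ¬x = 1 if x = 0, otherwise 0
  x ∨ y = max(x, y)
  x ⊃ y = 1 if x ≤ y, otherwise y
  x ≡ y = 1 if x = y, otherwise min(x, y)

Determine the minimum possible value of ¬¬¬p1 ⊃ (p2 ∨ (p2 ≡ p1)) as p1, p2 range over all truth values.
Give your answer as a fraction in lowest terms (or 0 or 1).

Take p1 = 0, p2 = 1/6:
¬p1 = ¬0 = 1
¬¬p1 = ¬1 = 0
¬¬¬p1 = ¬0 = 1
p2 ≡ p1 = 1/6 ≡ 0 = 0
p2 ∨ (p2 ≡ p1) = 1/6 ∨ 0 = 1/6
¬¬¬p1 ⊃ (p2 ∨ (p2 ≡ p1)) = 1 ⊃ 1/6 = 1/6
No assignment yields a value below 1/6, so this is the minimum.

1/6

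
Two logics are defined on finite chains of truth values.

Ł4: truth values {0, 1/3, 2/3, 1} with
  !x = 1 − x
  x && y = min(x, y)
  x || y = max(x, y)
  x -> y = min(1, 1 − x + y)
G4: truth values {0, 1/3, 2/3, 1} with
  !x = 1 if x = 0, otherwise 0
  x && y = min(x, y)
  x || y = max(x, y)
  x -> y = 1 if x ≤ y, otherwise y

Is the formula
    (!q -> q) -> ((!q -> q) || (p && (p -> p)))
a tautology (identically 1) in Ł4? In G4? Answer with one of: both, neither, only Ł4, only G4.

In Ł4: every assignment gives 1 — tautology.
In G4: every assignment gives 1 — tautology.

both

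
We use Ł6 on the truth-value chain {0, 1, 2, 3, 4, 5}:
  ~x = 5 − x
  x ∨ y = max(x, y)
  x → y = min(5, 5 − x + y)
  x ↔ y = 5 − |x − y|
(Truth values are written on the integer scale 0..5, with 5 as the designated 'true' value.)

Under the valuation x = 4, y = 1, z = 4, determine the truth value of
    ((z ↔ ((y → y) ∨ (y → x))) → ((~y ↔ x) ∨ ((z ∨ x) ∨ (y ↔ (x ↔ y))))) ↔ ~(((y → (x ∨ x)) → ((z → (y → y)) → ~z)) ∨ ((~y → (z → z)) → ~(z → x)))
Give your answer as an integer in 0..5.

4

y → y = 1 → 1 = 5
y → x = 1 → 4 = 5
(y → y) ∨ (y → x) = 5 ∨ 5 = 5
z ↔ ((y → y) ∨ (y → x)) = 4 ↔ 5 = 4
~y = ~1 = 4
~y ↔ x = 4 ↔ 4 = 5
z ∨ x = 4 ∨ 4 = 4
x ↔ y = 4 ↔ 1 = 2
y ↔ (x ↔ y) = 1 ↔ 2 = 4
(z ∨ x) ∨ (y ↔ (x ↔ y)) = 4 ∨ 4 = 4
(~y ↔ x) ∨ ((z ∨ x) ∨ (y ↔ (x ↔ y))) = 5 ∨ 4 = 5
(z ↔ ((y → y) ∨ (y → x))) → ((~y ↔ x) ∨ ((z ∨ x) ∨ (y ↔ (x ↔ y)))) = 4 → 5 = 5
x ∨ x = 4 ∨ 4 = 4
y → (x ∨ x) = 1 → 4 = 5
y → y = 1 → 1 = 5
z → (y → y) = 4 → 5 = 5
~z = ~4 = 1
(z → (y → y)) → ~z = 5 → 1 = 1
(y → (x ∨ x)) → ((z → (y → y)) → ~z) = 5 → 1 = 1
~y = ~1 = 4
z → z = 4 → 4 = 5
~y → (z → z) = 4 → 5 = 5
z → x = 4 → 4 = 5
~(z → x) = ~5 = 0
(~y → (z → z)) → ~(z → x) = 5 → 0 = 0
((y → (x ∨ x)) → ((z → (y → y)) → ~z)) ∨ ((~y → (z → z)) → ~(z → x)) = 1 ∨ 0 = 1
~(((y → (x ∨ x)) → ((z → (y → y)) → ~z)) ∨ ((~y → (z → z)) → ~(z → x))) = ~1 = 4
((z ↔ ((y → y) ∨ (y → x))) → ((~y ↔ x) ∨ ((z ∨ x) ∨ (y ↔ (x ↔ y))))) ↔ ~(((y → (x ∨ x)) → ((z → (y → y)) → ~z)) ∨ ((~y → (z → z)) → ~(z → x))) = 5 ↔ 4 = 4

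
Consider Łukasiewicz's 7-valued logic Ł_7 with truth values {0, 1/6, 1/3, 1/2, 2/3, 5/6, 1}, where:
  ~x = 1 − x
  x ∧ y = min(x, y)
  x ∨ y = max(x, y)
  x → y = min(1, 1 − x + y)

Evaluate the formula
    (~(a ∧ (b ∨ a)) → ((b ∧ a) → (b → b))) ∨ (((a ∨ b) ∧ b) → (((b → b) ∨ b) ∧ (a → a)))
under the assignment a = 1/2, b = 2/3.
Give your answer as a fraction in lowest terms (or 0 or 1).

1

b ∨ a = 2/3 ∨ 1/2 = 2/3
a ∧ (b ∨ a) = 1/2 ∧ 2/3 = 1/2
~(a ∧ (b ∨ a)) = ~1/2 = 1/2
b ∧ a = 2/3 ∧ 1/2 = 1/2
b → b = 2/3 → 2/3 = 1
(b ∧ a) → (b → b) = 1/2 → 1 = 1
~(a ∧ (b ∨ a)) → ((b ∧ a) → (b → b)) = 1/2 → 1 = 1
a ∨ b = 1/2 ∨ 2/3 = 2/3
(a ∨ b) ∧ b = 2/3 ∧ 2/3 = 2/3
b → b = 2/3 → 2/3 = 1
(b → b) ∨ b = 1 ∨ 2/3 = 1
a → a = 1/2 → 1/2 = 1
((b → b) ∨ b) ∧ (a → a) = 1 ∧ 1 = 1
((a ∨ b) ∧ b) → (((b → b) ∨ b) ∧ (a → a)) = 2/3 → 1 = 1
(~(a ∧ (b ∨ a)) → ((b ∧ a) → (b → b))) ∨ (((a ∨ b) ∧ b) → (((b → b) ∨ b) ∧ (a → a))) = 1 ∨ 1 = 1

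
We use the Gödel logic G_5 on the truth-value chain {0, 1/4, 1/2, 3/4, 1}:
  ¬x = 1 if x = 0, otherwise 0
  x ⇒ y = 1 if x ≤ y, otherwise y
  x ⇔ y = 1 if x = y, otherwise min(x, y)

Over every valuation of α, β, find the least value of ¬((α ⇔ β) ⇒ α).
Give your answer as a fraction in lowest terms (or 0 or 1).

Take α = 0, β = 1/4:
α ⇔ β = 0 ⇔ 1/4 = 0
(α ⇔ β) ⇒ α = 0 ⇒ 0 = 1
¬((α ⇔ β) ⇒ α) = ¬1 = 0
No assignment yields a value below 0, so this is the minimum.

0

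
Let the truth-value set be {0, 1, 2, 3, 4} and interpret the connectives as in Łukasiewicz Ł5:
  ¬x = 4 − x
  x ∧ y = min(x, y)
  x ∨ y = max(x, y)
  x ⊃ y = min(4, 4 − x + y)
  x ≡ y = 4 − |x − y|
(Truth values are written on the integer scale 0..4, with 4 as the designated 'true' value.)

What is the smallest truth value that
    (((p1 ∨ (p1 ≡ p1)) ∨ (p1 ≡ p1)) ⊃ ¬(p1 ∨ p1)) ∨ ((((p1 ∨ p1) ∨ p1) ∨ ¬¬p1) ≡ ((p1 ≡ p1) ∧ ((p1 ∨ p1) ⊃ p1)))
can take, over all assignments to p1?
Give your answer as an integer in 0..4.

2

Take p1 = 2:
p1 ≡ p1 = 2 ≡ 2 = 4
p1 ∨ (p1 ≡ p1) = 2 ∨ 4 = 4
p1 ≡ p1 = 2 ≡ 2 = 4
(p1 ∨ (p1 ≡ p1)) ∨ (p1 ≡ p1) = 4 ∨ 4 = 4
p1 ∨ p1 = 2 ∨ 2 = 2
¬(p1 ∨ p1) = ¬2 = 2
((p1 ∨ (p1 ≡ p1)) ∨ (p1 ≡ p1)) ⊃ ¬(p1 ∨ p1) = 4 ⊃ 2 = 2
p1 ∨ p1 = 2 ∨ 2 = 2
(p1 ∨ p1) ∨ p1 = 2 ∨ 2 = 2
¬p1 = ¬2 = 2
¬¬p1 = ¬2 = 2
((p1 ∨ p1) ∨ p1) ∨ ¬¬p1 = 2 ∨ 2 = 2
p1 ≡ p1 = 2 ≡ 2 = 4
p1 ∨ p1 = 2 ∨ 2 = 2
(p1 ∨ p1) ⊃ p1 = 2 ⊃ 2 = 4
(p1 ≡ p1) ∧ ((p1 ∨ p1) ⊃ p1) = 4 ∧ 4 = 4
(((p1 ∨ p1) ∨ p1) ∨ ¬¬p1) ≡ ((p1 ≡ p1) ∧ ((p1 ∨ p1) ⊃ p1)) = 2 ≡ 4 = 2
(((p1 ∨ (p1 ≡ p1)) ∨ (p1 ≡ p1)) ⊃ ¬(p1 ∨ p1)) ∨ ((((p1 ∨ p1) ∨ p1) ∨ ¬¬p1) ≡ ((p1 ≡ p1) ∧ ((p1 ∨ p1) ⊃ p1))) = 2 ∨ 2 = 2
No assignment yields a value below 2, so this is the minimum.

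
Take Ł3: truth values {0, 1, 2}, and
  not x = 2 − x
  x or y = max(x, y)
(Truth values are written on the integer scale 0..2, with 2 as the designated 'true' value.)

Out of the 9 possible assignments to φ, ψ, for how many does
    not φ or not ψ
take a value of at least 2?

5

φ = 0, ψ = 0 ↦ 2  ≥
φ = 0, ψ = 1 ↦ 2  ≥
φ = 0, ψ = 2 ↦ 2  ≥
φ = 1, ψ = 0 ↦ 2  ≥
φ = 1, ψ = 1 ↦ 1  <
φ = 1, ψ = 2 ↦ 1  <
φ = 2, ψ = 0 ↦ 2  ≥
φ = 2, ψ = 1 ↦ 1  <
φ = 2, ψ = 2 ↦ 0  <
So 5 of the 9 assignments meet the threshold.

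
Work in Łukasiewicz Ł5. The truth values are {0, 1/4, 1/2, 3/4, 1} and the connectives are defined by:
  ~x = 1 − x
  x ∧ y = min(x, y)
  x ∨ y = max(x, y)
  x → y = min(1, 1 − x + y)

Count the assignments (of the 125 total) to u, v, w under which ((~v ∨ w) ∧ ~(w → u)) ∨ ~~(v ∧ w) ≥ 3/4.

29

value 1: 9 assignments (counts)
value 3/4: 20 assignments (counts)
value 1/2: 28 assignments
value 1/4: 33 assignments
value 0: 35 assignments
So 29 of the 125 assignments meet the threshold.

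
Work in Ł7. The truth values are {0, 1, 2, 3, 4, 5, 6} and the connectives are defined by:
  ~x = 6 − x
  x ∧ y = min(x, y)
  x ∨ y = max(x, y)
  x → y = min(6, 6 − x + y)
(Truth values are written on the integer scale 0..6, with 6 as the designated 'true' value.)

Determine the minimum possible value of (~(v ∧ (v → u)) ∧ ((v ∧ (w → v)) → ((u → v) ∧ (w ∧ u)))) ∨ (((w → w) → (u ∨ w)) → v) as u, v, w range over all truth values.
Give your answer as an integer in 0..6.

Take u = 0, v = 3, w = 6:
v → u = 3 → 0 = 3
v ∧ (v → u) = 3 ∧ 3 = 3
~(v ∧ (v → u)) = ~3 = 3
w → v = 6 → 3 = 3
v ∧ (w → v) = 3 ∧ 3 = 3
u → v = 0 → 3 = 6
w ∧ u = 6 ∧ 0 = 0
(u → v) ∧ (w ∧ u) = 6 ∧ 0 = 0
(v ∧ (w → v)) → ((u → v) ∧ (w ∧ u)) = 3 → 0 = 3
~(v ∧ (v → u)) ∧ ((v ∧ (w → v)) → ((u → v) ∧ (w ∧ u))) = 3 ∧ 3 = 3
w → w = 6 → 6 = 6
u ∨ w = 0 ∨ 6 = 6
(w → w) → (u ∨ w) = 6 → 6 = 6
((w → w) → (u ∨ w)) → v = 6 → 3 = 3
(~(v ∧ (v → u)) ∧ ((v ∧ (w → v)) → ((u → v) ∧ (w ∧ u)))) ∨ (((w → w) → (u ∨ w)) → v) = 3 ∨ 3 = 3
No assignment yields a value below 3, so this is the minimum.

3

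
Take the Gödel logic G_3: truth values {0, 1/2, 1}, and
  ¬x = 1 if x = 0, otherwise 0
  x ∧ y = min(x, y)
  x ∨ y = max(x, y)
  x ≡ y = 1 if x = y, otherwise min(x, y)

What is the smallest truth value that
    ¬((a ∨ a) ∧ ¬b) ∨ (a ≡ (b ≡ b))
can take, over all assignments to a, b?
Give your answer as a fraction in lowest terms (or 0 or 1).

Take a = 1/2, b = 0:
a ∨ a = 1/2 ∨ 1/2 = 1/2
¬b = ¬0 = 1
(a ∨ a) ∧ ¬b = 1/2 ∧ 1 = 1/2
¬((a ∨ a) ∧ ¬b) = ¬1/2 = 0
b ≡ b = 0 ≡ 0 = 1
a ≡ (b ≡ b) = 1/2 ≡ 1 = 1/2
¬((a ∨ a) ∧ ¬b) ∨ (a ≡ (b ≡ b)) = 0 ∨ 1/2 = 1/2
No assignment yields a value below 1/2, so this is the minimum.

1/2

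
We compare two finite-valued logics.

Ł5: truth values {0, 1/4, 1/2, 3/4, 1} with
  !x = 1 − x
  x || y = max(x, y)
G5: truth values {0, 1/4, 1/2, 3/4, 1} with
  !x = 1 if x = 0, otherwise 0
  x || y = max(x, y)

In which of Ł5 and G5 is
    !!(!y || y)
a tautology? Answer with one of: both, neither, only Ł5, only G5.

In Ł5: at y = 1/4 the value is 3/4 — not a tautology.
In G5: every assignment gives 1 — tautology.

only G5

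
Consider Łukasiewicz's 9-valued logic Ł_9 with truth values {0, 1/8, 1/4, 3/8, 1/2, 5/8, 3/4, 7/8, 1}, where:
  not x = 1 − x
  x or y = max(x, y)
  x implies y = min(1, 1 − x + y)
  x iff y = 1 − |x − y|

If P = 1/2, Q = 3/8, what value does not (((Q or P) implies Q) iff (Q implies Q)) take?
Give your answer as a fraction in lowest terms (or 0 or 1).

1/8

Q or P = 3/8 or 1/2 = 1/2
(Q or P) implies Q = 1/2 implies 3/8 = 7/8
Q implies Q = 3/8 implies 3/8 = 1
((Q or P) implies Q) iff (Q implies Q) = 7/8 iff 1 = 7/8
not (((Q or P) implies Q) iff (Q implies Q)) = not 7/8 = 1/8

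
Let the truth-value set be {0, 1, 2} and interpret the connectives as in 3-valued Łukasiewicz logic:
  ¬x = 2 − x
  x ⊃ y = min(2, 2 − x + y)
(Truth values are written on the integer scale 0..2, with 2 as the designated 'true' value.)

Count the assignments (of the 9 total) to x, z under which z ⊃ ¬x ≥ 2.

6

x = 0, z = 0 ↦ 2  ≥
x = 0, z = 1 ↦ 2  ≥
x = 0, z = 2 ↦ 2  ≥
x = 1, z = 0 ↦ 2  ≥
x = 1, z = 1 ↦ 2  ≥
x = 1, z = 2 ↦ 1  <
x = 2, z = 0 ↦ 2  ≥
x = 2, z = 1 ↦ 1  <
x = 2, z = 2 ↦ 0  <
So 6 of the 9 assignments meet the threshold.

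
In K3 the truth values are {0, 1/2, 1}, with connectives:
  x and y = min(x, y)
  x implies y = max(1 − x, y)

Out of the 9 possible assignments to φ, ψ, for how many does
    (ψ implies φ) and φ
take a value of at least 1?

3

φ = 0, ψ = 0 ↦ 0  <
φ = 0, ψ = 1/2 ↦ 0  <
φ = 0, ψ = 1 ↦ 0  <
φ = 1/2, ψ = 0 ↦ 1/2  <
φ = 1/2, ψ = 1/2 ↦ 1/2  <
φ = 1/2, ψ = 1 ↦ 1/2  <
φ = 1, ψ = 0 ↦ 1  ≥
φ = 1, ψ = 1/2 ↦ 1  ≥
φ = 1, ψ = 1 ↦ 1  ≥
So 3 of the 9 assignments meet the threshold.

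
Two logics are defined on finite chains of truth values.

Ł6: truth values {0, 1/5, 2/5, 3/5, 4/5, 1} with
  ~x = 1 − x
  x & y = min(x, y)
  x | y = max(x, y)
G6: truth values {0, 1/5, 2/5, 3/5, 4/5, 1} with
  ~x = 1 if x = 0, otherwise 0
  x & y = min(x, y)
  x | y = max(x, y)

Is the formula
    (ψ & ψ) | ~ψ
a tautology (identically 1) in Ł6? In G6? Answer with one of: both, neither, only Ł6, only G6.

neither

In Ł6: at ψ = 1/5 the value is 4/5 — not a tautology.
In G6: at ψ = 1/5 the value is 1/5 — not a tautology.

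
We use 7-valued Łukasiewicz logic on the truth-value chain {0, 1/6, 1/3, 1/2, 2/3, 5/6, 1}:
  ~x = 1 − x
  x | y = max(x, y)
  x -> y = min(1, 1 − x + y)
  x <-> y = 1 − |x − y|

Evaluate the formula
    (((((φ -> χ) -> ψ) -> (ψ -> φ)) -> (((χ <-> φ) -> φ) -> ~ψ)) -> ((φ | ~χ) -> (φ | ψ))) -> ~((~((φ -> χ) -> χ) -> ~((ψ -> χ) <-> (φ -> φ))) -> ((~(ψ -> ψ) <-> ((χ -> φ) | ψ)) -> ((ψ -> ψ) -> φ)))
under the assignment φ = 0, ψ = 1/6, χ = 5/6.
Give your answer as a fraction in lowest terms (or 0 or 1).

2/3

φ -> χ = 0 -> 5/6 = 1
(φ -> χ) -> ψ = 1 -> 1/6 = 1/6
ψ -> φ = 1/6 -> 0 = 5/6
((φ -> χ) -> ψ) -> (ψ -> φ) = 1/6 -> 5/6 = 1
χ <-> φ = 5/6 <-> 0 = 1/6
(χ <-> φ) -> φ = 1/6 -> 0 = 5/6
~ψ = ~1/6 = 5/6
((χ <-> φ) -> φ) -> ~ψ = 5/6 -> 5/6 = 1
(((φ -> χ) -> ψ) -> (ψ -> φ)) -> (((χ <-> φ) -> φ) -> ~ψ) = 1 -> 1 = 1
~χ = ~5/6 = 1/6
φ | ~χ = 0 | 1/6 = 1/6
φ | ψ = 0 | 1/6 = 1/6
(φ | ~χ) -> (φ | ψ) = 1/6 -> 1/6 = 1
((((φ -> χ) -> ψ) -> (ψ -> φ)) -> (((χ <-> φ) -> φ) -> ~ψ)) -> ((φ | ~χ) -> (φ | ψ)) = 1 -> 1 = 1
φ -> χ = 0 -> 5/6 = 1
(φ -> χ) -> χ = 1 -> 5/6 = 5/6
~((φ -> χ) -> χ) = ~5/6 = 1/6
ψ -> χ = 1/6 -> 5/6 = 1
φ -> φ = 0 -> 0 = 1
(ψ -> χ) <-> (φ -> φ) = 1 <-> 1 = 1
~((ψ -> χ) <-> (φ -> φ)) = ~1 = 0
~((φ -> χ) -> χ) -> ~((ψ -> χ) <-> (φ -> φ)) = 1/6 -> 0 = 5/6
ψ -> ψ = 1/6 -> 1/6 = 1
~(ψ -> ψ) = ~1 = 0
χ -> φ = 5/6 -> 0 = 1/6
(χ -> φ) | ψ = 1/6 | 1/6 = 1/6
~(ψ -> ψ) <-> ((χ -> φ) | ψ) = 0 <-> 1/6 = 5/6
ψ -> ψ = 1/6 -> 1/6 = 1
(ψ -> ψ) -> φ = 1 -> 0 = 0
(~(ψ -> ψ) <-> ((χ -> φ) | ψ)) -> ((ψ -> ψ) -> φ) = 5/6 -> 0 = 1/6
(~((φ -> χ) -> χ) -> ~((ψ -> χ) <-> (φ -> φ))) -> ((~(ψ -> ψ) <-> ((χ -> φ) | ψ)) -> ((ψ -> ψ) -> φ)) = 5/6 -> 1/6 = 1/3
~((~((φ -> χ) -> χ) -> ~((ψ -> χ) <-> (φ -> φ))) -> ((~(ψ -> ψ) <-> ((χ -> φ) | ψ)) -> ((ψ -> ψ) -> φ))) = ~1/3 = 2/3
(((((φ -> χ) -> ψ) -> (ψ -> φ)) -> (((χ <-> φ) -> φ) -> ~ψ)) -> ((φ | ~χ) -> (φ | ψ))) -> ~((~((φ -> χ) -> χ) -> ~((ψ -> χ) <-> (φ -> φ))) -> ((~(ψ -> ψ) <-> ((χ -> φ) | ψ)) -> ((ψ -> ψ) -> φ))) = 1 -> 2/3 = 2/3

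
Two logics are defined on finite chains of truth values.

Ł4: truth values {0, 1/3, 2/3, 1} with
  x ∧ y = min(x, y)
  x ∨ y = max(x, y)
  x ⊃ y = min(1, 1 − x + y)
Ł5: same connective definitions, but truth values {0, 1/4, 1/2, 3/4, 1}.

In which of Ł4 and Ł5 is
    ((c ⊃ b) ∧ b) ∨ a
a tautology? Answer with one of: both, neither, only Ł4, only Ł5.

In Ł4: at a = 0, b = 0, c = 0 the value is 0 — not a tautology.
In Ł5: at a = 0, b = 0, c = 0 the value is 0 — not a tautology.

neither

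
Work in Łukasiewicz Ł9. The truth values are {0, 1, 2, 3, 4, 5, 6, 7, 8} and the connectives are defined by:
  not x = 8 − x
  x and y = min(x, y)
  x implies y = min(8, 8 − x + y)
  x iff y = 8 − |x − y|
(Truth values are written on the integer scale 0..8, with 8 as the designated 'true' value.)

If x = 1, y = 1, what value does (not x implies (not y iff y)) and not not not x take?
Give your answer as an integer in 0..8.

3

not x = not 1 = 7
not y = not 1 = 7
not y iff y = 7 iff 1 = 2
not x implies (not y iff y) = 7 implies 2 = 3
not x = not 1 = 7
not not x = not 7 = 1
not not not x = not 1 = 7
(not x implies (not y iff y)) and not not not x = 3 and 7 = 3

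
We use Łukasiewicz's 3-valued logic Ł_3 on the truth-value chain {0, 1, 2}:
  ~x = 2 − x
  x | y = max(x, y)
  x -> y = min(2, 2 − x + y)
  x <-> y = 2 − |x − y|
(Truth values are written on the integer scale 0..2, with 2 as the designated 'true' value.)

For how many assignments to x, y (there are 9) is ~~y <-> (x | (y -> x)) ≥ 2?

2

x = 0, y = 0 ↦ 0  <
x = 0, y = 1 ↦ 2  ≥
x = 0, y = 2 ↦ 0  <
x = 1, y = 0 ↦ 0  <
x = 1, y = 1 ↦ 1  <
x = 1, y = 2 ↦ 1  <
x = 2, y = 0 ↦ 0  <
x = 2, y = 1 ↦ 1  <
x = 2, y = 2 ↦ 2  ≥
So 2 of the 9 assignments meet the threshold.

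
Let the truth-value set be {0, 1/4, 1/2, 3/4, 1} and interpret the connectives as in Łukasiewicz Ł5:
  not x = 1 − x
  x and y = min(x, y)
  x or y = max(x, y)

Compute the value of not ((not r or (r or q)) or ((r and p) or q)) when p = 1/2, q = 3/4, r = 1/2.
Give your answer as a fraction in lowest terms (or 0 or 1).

1/4

not r = not 1/2 = 1/2
r or q = 1/2 or 3/4 = 3/4
not r or (r or q) = 1/2 or 3/4 = 3/4
r and p = 1/2 and 1/2 = 1/2
(r and p) or q = 1/2 or 3/4 = 3/4
(not r or (r or q)) or ((r and p) or q) = 3/4 or 3/4 = 3/4
not ((not r or (r or q)) or ((r and p) or q)) = not 3/4 = 1/4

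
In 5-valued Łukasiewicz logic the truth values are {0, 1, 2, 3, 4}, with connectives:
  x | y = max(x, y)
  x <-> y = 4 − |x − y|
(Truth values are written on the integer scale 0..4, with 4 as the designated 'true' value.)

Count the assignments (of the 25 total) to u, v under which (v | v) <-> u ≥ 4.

value 4: 5 assignments (counts)
value 3: 8 assignments
value 2: 6 assignments
value 1: 4 assignments
value 0: 2 assignments
So 5 of the 25 assignments meet the threshold.

5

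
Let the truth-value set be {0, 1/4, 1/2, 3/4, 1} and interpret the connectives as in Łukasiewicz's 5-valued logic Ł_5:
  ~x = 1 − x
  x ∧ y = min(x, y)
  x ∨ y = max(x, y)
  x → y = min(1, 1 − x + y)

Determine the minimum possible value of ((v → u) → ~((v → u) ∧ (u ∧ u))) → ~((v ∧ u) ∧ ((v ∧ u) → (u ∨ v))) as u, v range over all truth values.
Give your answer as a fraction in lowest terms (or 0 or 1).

1/2

Take u = 1/2, v = 1:
v → u = 1 → 1/2 = 1/2
v → u = 1 → 1/2 = 1/2
u ∧ u = 1/2 ∧ 1/2 = 1/2
(v → u) ∧ (u ∧ u) = 1/2 ∧ 1/2 = 1/2
~((v → u) ∧ (u ∧ u)) = ~1/2 = 1/2
(v → u) → ~((v → u) ∧ (u ∧ u)) = 1/2 → 1/2 = 1
v ∧ u = 1 ∧ 1/2 = 1/2
v ∧ u = 1 ∧ 1/2 = 1/2
u ∨ v = 1/2 ∨ 1 = 1
(v ∧ u) → (u ∨ v) = 1/2 → 1 = 1
(v ∧ u) ∧ ((v ∧ u) → (u ∨ v)) = 1/2 ∧ 1 = 1/2
~((v ∧ u) ∧ ((v ∧ u) → (u ∨ v))) = ~1/2 = 1/2
((v → u) → ~((v → u) ∧ (u ∧ u))) → ~((v ∧ u) ∧ ((v ∧ u) → (u ∨ v))) = 1 → 1/2 = 1/2
No assignment yields a value below 1/2, so this is the minimum.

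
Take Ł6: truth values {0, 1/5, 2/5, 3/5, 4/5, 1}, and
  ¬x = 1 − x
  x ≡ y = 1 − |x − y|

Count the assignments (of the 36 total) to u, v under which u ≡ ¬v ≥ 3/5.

24

value 1: 6 assignments (counts)
value 4/5: 10 assignments (counts)
value 3/5: 8 assignments (counts)
value 2/5: 6 assignments
value 1/5: 4 assignments
value 0: 2 assignments
So 24 of the 36 assignments meet the threshold.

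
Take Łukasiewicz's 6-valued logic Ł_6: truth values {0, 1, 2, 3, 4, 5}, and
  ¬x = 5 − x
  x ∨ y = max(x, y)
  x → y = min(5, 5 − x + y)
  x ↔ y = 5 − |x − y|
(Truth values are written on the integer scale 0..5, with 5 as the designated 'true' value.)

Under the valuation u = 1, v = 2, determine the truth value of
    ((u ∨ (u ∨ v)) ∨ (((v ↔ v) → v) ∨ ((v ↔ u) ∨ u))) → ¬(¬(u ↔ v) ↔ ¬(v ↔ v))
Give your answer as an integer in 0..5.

2

u ∨ v = 1 ∨ 2 = 2
u ∨ (u ∨ v) = 1 ∨ 2 = 2
v ↔ v = 2 ↔ 2 = 5
(v ↔ v) → v = 5 → 2 = 2
v ↔ u = 2 ↔ 1 = 4
(v ↔ u) ∨ u = 4 ∨ 1 = 4
((v ↔ v) → v) ∨ ((v ↔ u) ∨ u) = 2 ∨ 4 = 4
(u ∨ (u ∨ v)) ∨ (((v ↔ v) → v) ∨ ((v ↔ u) ∨ u)) = 2 ∨ 4 = 4
u ↔ v = 1 ↔ 2 = 4
¬(u ↔ v) = ¬4 = 1
v ↔ v = 2 ↔ 2 = 5
¬(v ↔ v) = ¬5 = 0
¬(u ↔ v) ↔ ¬(v ↔ v) = 1 ↔ 0 = 4
¬(¬(u ↔ v) ↔ ¬(v ↔ v)) = ¬4 = 1
((u ∨ (u ∨ v)) ∨ (((v ↔ v) → v) ∨ ((v ↔ u) ∨ u))) → ¬(¬(u ↔ v) ↔ ¬(v ↔ v)) = 4 → 1 = 2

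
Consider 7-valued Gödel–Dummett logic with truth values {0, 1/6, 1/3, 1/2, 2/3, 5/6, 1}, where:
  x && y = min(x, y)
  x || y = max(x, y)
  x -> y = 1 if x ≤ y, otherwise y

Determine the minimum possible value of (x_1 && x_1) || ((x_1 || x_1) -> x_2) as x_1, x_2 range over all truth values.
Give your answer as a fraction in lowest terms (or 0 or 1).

Take x_1 = 1/6, x_2 = 0:
x_1 && x_1 = 1/6 && 1/6 = 1/6
x_1 || x_1 = 1/6 || 1/6 = 1/6
(x_1 || x_1) -> x_2 = 1/6 -> 0 = 0
(x_1 && x_1) || ((x_1 || x_1) -> x_2) = 1/6 || 0 = 1/6
No assignment yields a value below 1/6, so this is the minimum.

1/6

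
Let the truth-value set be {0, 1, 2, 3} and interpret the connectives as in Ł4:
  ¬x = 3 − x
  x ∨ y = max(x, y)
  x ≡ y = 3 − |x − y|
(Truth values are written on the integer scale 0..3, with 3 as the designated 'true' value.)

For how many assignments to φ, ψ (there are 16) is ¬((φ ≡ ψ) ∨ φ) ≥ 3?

1

φ = 0, ψ = 0 ↦ 0  <
φ = 0, ψ = 1 ↦ 1  <
φ = 0, ψ = 2 ↦ 2  <
φ = 0, ψ = 3 ↦ 3  ≥
φ = 1, ψ = 0 ↦ 1  <
φ = 1, ψ = 1 ↦ 0  <
φ = 1, ψ = 2 ↦ 1  <
φ = 1, ψ = 3 ↦ 2  <
φ = 2, ψ = 0 ↦ 1  <
φ = 2, ψ = 1 ↦ 1  <
φ = 2, ψ = 2 ↦ 0  <
φ = 2, ψ = 3 ↦ 1  <
φ = 3, ψ = 0 ↦ 0  <
φ = 3, ψ = 1 ↦ 0  <
φ = 3, ψ = 2 ↦ 0  <
φ = 3, ψ = 3 ↦ 0  <
So 1 of the 16 assignments meets the threshold.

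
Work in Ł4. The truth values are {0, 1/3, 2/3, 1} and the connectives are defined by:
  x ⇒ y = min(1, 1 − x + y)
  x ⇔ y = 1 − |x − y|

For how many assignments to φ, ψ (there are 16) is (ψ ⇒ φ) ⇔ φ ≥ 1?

φ = 0, ψ = 0 ↦ 0  <
φ = 0, ψ = 1/3 ↦ 1/3  <
φ = 0, ψ = 2/3 ↦ 2/3  <
φ = 0, ψ = 1 ↦ 1  ≥
φ = 1/3, ψ = 0 ↦ 1/3  <
φ = 1/3, ψ = 1/3 ↦ 1/3  <
φ = 1/3, ψ = 2/3 ↦ 2/3  <
φ = 1/3, ψ = 1 ↦ 1  ≥
φ = 2/3, ψ = 0 ↦ 2/3  <
φ = 2/3, ψ = 1/3 ↦ 2/3  <
φ = 2/3, ψ = 2/3 ↦ 2/3  <
φ = 2/3, ψ = 1 ↦ 1  ≥
φ = 1, ψ = 0 ↦ 1  ≥
φ = 1, ψ = 1/3 ↦ 1  ≥
φ = 1, ψ = 2/3 ↦ 1  ≥
φ = 1, ψ = 1 ↦ 1  ≥
So 7 of the 16 assignments meet the threshold.

7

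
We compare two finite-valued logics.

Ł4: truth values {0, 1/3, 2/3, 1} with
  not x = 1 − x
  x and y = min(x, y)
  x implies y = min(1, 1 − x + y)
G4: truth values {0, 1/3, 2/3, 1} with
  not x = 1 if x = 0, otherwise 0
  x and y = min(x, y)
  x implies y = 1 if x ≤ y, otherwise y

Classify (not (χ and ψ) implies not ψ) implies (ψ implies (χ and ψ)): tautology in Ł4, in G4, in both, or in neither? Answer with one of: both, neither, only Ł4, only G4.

In Ł4: every assignment gives 1 — tautology.
In G4: at ψ = 2/3, χ = 1/3 the value is 1/3 — not a tautology.

only Ł4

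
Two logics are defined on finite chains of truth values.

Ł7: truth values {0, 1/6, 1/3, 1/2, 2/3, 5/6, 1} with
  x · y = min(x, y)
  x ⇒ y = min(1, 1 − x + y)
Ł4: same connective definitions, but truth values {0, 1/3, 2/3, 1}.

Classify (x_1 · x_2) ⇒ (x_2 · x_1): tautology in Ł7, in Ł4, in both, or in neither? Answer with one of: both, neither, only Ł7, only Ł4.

both

In Ł7: every assignment gives 1 — tautology.
In Ł4: every assignment gives 1 — tautology.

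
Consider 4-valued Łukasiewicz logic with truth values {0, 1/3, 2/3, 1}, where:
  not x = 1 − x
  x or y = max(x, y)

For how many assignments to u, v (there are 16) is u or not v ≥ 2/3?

12

u = 0, v = 0 ↦ 1  ≥
u = 0, v = 1/3 ↦ 2/3  ≥
u = 0, v = 2/3 ↦ 1/3  <
u = 0, v = 1 ↦ 0  <
u = 1/3, v = 0 ↦ 1  ≥
u = 1/3, v = 1/3 ↦ 2/3  ≥
u = 1/3, v = 2/3 ↦ 1/3  <
u = 1/3, v = 1 ↦ 1/3  <
u = 2/3, v = 0 ↦ 1  ≥
u = 2/3, v = 1/3 ↦ 2/3  ≥
u = 2/3, v = 2/3 ↦ 2/3  ≥
u = 2/3, v = 1 ↦ 2/3  ≥
u = 1, v = 0 ↦ 1  ≥
u = 1, v = 1/3 ↦ 1  ≥
u = 1, v = 2/3 ↦ 1  ≥
u = 1, v = 1 ↦ 1  ≥
So 12 of the 16 assignments meet the threshold.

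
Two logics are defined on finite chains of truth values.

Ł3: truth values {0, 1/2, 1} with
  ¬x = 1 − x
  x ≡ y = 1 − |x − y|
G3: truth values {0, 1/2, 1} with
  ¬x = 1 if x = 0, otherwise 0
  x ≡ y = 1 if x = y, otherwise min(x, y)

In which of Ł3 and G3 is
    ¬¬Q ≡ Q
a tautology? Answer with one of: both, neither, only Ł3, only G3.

In Ł3: every assignment gives 1 — tautology.
In G3: at Q = 1/2 the value is 1/2 — not a tautology.

only Ł3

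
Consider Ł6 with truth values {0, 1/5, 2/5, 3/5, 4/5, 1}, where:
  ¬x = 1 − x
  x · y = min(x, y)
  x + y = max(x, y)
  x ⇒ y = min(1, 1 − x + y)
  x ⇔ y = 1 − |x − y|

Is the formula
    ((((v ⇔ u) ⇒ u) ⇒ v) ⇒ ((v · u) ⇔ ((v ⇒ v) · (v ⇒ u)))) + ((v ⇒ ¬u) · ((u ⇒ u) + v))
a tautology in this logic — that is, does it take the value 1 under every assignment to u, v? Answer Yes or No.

No

Counterexample: take u = 2/5, v = 4/5.
v ⇔ u = 4/5 ⇔ 2/5 = 3/5
(v ⇔ u) ⇒ u = 3/5 ⇒ 2/5 = 4/5
((v ⇔ u) ⇒ u) ⇒ v = 4/5 ⇒ 4/5 = 1
v · u = 4/5 · 2/5 = 2/5
v ⇒ v = 4/5 ⇒ 4/5 = 1
v ⇒ u = 4/5 ⇒ 2/5 = 3/5
(v ⇒ v) · (v ⇒ u) = 1 · 3/5 = 3/5
(v · u) ⇔ ((v ⇒ v) · (v ⇒ u)) = 2/5 ⇔ 3/5 = 4/5
(((v ⇔ u) ⇒ u) ⇒ v) ⇒ ((v · u) ⇔ ((v ⇒ v) · (v ⇒ u))) = 1 ⇒ 4/5 = 4/5
¬u = ¬2/5 = 3/5
v ⇒ ¬u = 4/5 ⇒ 3/5 = 4/5
u ⇒ u = 2/5 ⇒ 2/5 = 1
(u ⇒ u) + v = 1 + 4/5 = 1
(v ⇒ ¬u) · ((u ⇒ u) + v) = 4/5 · 1 = 4/5
((((v ⇔ u) ⇒ u) ⇒ v) ⇒ ((v · u) ⇔ ((v ⇒ v) · (v ⇒ u)))) + ((v ⇒ ¬u) · ((u ⇒ u) + v)) = 4/5 + 4/5 = 4/5
This gives 4/5 ≠ 1.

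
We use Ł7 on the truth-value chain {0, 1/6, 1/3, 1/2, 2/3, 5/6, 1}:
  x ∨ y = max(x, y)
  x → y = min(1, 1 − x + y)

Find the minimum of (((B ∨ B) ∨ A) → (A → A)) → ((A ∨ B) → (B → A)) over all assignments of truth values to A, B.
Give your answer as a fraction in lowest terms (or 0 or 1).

0

Take A = 0, B = 1:
B ∨ B = 1 ∨ 1 = 1
(B ∨ B) ∨ A = 1 ∨ 0 = 1
A → A = 0 → 0 = 1
((B ∨ B) ∨ A) → (A → A) = 1 → 1 = 1
A ∨ B = 0 ∨ 1 = 1
B → A = 1 → 0 = 0
(A ∨ B) → (B → A) = 1 → 0 = 0
(((B ∨ B) ∨ A) → (A → A)) → ((A ∨ B) → (B → A)) = 1 → 0 = 0
No assignment yields a value below 0, so this is the minimum.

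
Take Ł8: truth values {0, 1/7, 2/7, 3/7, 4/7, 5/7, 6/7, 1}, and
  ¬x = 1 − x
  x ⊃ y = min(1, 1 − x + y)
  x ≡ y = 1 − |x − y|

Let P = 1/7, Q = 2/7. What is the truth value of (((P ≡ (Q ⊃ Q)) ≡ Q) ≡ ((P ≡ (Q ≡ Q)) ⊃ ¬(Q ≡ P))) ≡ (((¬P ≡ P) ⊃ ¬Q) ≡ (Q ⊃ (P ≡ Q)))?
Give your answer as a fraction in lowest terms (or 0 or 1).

Q ⊃ Q = 2/7 ⊃ 2/7 = 1
P ≡ (Q ⊃ Q) = 1/7 ≡ 1 = 1/7
(P ≡ (Q ⊃ Q)) ≡ Q = 1/7 ≡ 2/7 = 6/7
Q ≡ Q = 2/7 ≡ 2/7 = 1
P ≡ (Q ≡ Q) = 1/7 ≡ 1 = 1/7
Q ≡ P = 2/7 ≡ 1/7 = 6/7
¬(Q ≡ P) = ¬6/7 = 1/7
(P ≡ (Q ≡ Q)) ⊃ ¬(Q ≡ P) = 1/7 ⊃ 1/7 = 1
((P ≡ (Q ⊃ Q)) ≡ Q) ≡ ((P ≡ (Q ≡ Q)) ⊃ ¬(Q ≡ P)) = 6/7 ≡ 1 = 6/7
¬P = ¬1/7 = 6/7
¬P ≡ P = 6/7 ≡ 1/7 = 2/7
¬Q = ¬2/7 = 5/7
(¬P ≡ P) ⊃ ¬Q = 2/7 ⊃ 5/7 = 1
P ≡ Q = 1/7 ≡ 2/7 = 6/7
Q ⊃ (P ≡ Q) = 2/7 ⊃ 6/7 = 1
((¬P ≡ P) ⊃ ¬Q) ≡ (Q ⊃ (P ≡ Q)) = 1 ≡ 1 = 1
(((P ≡ (Q ⊃ Q)) ≡ Q) ≡ ((P ≡ (Q ≡ Q)) ⊃ ¬(Q ≡ P))) ≡ (((¬P ≡ P) ⊃ ¬Q) ≡ (Q ⊃ (P ≡ Q))) = 6/7 ≡ 1 = 6/7

6/7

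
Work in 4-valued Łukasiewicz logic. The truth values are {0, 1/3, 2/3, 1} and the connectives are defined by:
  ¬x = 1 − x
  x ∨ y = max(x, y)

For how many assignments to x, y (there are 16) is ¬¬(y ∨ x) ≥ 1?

7

x = 0, y = 0 ↦ 0  <
x = 0, y = 1/3 ↦ 1/3  <
x = 0, y = 2/3 ↦ 2/3  <
x = 0, y = 1 ↦ 1  ≥
x = 1/3, y = 0 ↦ 1/3  <
x = 1/3, y = 1/3 ↦ 1/3  <
x = 1/3, y = 2/3 ↦ 2/3  <
x = 1/3, y = 1 ↦ 1  ≥
x = 2/3, y = 0 ↦ 2/3  <
x = 2/3, y = 1/3 ↦ 2/3  <
x = 2/3, y = 2/3 ↦ 2/3  <
x = 2/3, y = 1 ↦ 1  ≥
x = 1, y = 0 ↦ 1  ≥
x = 1, y = 1/3 ↦ 1  ≥
x = 1, y = 2/3 ↦ 1  ≥
x = 1, y = 1 ↦ 1  ≥
So 7 of the 16 assignments meet the threshold.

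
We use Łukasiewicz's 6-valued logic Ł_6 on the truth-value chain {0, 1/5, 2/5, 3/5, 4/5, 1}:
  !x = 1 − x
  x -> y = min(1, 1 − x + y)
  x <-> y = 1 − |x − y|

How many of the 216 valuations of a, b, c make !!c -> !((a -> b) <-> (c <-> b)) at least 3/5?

value 1: 88 assignments (counts)
value 4/5: 36 assignments (counts)
value 3/5: 30 assignments (counts)
value 2/5: 33 assignments
value 1/5: 18 assignments
value 0: 11 assignments
So 154 of the 216 assignments meet the threshold.

154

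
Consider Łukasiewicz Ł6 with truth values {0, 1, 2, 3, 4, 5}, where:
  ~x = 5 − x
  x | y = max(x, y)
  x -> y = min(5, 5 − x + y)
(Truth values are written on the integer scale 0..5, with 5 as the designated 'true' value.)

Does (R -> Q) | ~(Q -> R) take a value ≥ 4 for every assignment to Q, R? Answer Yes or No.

Counterexample: take Q = 0, R = 2.
R -> Q = 2 -> 0 = 3
Q -> R = 0 -> 2 = 5
~(Q -> R) = ~5 = 0
(R -> Q) | ~(Q -> R) = 3 | 0 = 3
This gives 3, which is below 4.

No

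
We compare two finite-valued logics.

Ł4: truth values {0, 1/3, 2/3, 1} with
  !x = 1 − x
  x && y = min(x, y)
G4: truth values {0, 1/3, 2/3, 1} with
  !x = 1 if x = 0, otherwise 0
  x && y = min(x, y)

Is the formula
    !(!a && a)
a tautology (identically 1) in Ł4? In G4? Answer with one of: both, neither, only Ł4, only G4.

only G4

In Ł4: at a = 1/3 the value is 2/3 — not a tautology.
In G4: every assignment gives 1 — tautology.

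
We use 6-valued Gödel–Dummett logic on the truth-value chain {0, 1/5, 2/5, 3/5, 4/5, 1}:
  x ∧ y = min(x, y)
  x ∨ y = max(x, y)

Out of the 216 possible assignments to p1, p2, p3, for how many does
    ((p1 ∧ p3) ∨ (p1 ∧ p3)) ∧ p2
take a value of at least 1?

1

value 1: 1 assignment (counts)
value 4/5: 7 assignments
value 3/5: 19 assignments
value 2/5: 37 assignments
value 1/5: 61 assignments
value 0: 91 assignments
So 1 of the 216 assignments meets the threshold.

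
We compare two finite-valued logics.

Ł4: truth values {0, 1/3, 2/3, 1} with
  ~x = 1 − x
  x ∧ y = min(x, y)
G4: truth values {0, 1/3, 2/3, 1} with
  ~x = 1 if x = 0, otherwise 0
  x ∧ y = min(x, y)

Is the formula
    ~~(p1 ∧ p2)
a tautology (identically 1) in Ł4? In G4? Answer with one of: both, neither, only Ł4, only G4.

neither

In Ł4: at p1 = 0, p2 = 0 the value is 0 — not a tautology.
In G4: at p1 = 0, p2 = 0 the value is 0 — not a tautology.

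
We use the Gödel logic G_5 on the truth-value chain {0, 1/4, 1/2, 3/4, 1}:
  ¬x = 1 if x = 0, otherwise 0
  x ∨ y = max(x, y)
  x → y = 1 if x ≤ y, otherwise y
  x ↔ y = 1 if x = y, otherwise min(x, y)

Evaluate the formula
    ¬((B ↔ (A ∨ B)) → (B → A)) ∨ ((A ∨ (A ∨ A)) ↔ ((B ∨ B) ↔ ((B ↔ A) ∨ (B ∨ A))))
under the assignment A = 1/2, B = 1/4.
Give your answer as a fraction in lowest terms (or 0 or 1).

1/4

A ∨ B = 1/2 ∨ 1/4 = 1/2
B ↔ (A ∨ B) = 1/4 ↔ 1/2 = 1/4
B → A = 1/4 → 1/2 = 1
(B ↔ (A ∨ B)) → (B → A) = 1/4 → 1 = 1
¬((B ↔ (A ∨ B)) → (B → A)) = ¬1 = 0
A ∨ A = 1/2 ∨ 1/2 = 1/2
A ∨ (A ∨ A) = 1/2 ∨ 1/2 = 1/2
B ∨ B = 1/4 ∨ 1/4 = 1/4
B ↔ A = 1/4 ↔ 1/2 = 1/4
B ∨ A = 1/4 ∨ 1/2 = 1/2
(B ↔ A) ∨ (B ∨ A) = 1/4 ∨ 1/2 = 1/2
(B ∨ B) ↔ ((B ↔ A) ∨ (B ∨ A)) = 1/4 ↔ 1/2 = 1/4
(A ∨ (A ∨ A)) ↔ ((B ∨ B) ↔ ((B ↔ A) ∨ (B ∨ A))) = 1/2 ↔ 1/4 = 1/4
¬((B ↔ (A ∨ B)) → (B → A)) ∨ ((A ∨ (A ∨ A)) ↔ ((B ∨ B) ↔ ((B ↔ A) ∨ (B ∨ A)))) = 0 ∨ 1/4 = 1/4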